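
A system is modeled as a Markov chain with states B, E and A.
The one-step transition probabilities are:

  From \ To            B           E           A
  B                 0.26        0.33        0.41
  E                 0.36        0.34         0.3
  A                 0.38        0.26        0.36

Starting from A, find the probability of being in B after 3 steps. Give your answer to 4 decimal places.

Propagate the distribution vector 3 steps from A.
After 0 steps: (0.0000, 0.0000, 1.0000)
After 1 step: (0.3800, 0.2600, 0.3600)
After 2 steps: (0.3292, 0.3074, 0.3634)
After 3 steps: (0.3343, 0.3076, 0.3580)
P(in B after 3 steps) = 0.3343

0.3343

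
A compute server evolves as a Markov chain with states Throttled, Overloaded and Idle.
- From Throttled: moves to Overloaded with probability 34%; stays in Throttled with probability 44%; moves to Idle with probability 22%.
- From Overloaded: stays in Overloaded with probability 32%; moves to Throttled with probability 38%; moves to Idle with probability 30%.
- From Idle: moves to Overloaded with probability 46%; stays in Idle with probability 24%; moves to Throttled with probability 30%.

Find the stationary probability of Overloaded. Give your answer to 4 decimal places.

0.3632

Let the stationary distribution be π with π = πP and π_1 + π_2 + π_3 = 1.
π_1 = 0.44·π_1 + 0.38·π_2 + 0.3·π_3
π_2 = 0.34·π_1 + 0.32·π_2 + 0.46·π_3
Solving with the normalization constraint gives π = (0.3826, 0.3632, 0.2541).
So the stationary probability of Overloaded is 0.3632.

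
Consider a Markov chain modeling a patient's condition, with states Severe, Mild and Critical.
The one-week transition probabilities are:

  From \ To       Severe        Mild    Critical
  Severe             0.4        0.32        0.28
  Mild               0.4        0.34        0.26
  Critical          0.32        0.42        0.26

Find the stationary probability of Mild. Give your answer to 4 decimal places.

Let the stationary distribution be π with π = πP and π_1 + π_2 + π_3 = 1.
π_1 = 0.4·π_1 + 0.4·π_2 + 0.32·π_3
π_2 = 0.32·π_1 + 0.34·π_2 + 0.42·π_3
Solving with the normalization constraint gives π = (0.3786, 0.3538, 0.2676).
So the stationary probability of Mild is 0.3538.

0.3538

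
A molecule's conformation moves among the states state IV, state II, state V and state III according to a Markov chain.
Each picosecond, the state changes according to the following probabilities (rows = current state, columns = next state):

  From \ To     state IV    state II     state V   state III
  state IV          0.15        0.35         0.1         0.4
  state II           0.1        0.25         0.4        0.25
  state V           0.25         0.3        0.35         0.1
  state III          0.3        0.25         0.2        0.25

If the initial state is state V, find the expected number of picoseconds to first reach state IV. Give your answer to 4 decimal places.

4.6154

Let t(s) be the expected number of picoseconds to first reach state IV from state s, with t(state IV) = 0. Conditioning on the first picosecond:
t(state II) = 1 + 0.25·t(state II) + 0.4·t(state V) + 0.25·t(state III)
t(state V) = 1 + 0.3·t(state II) + 0.35·t(state V) + 0.1·t(state III)
t(state III) = 1 + 0.25·t(state II) + 0.2·t(state V) + 0.25·t(state III)
Solving: t(state II) = 5.2308, t(state V) = 4.6154, t(state III) = 4.3077.
Expected picoseconds from state V to state IV: 4.6154.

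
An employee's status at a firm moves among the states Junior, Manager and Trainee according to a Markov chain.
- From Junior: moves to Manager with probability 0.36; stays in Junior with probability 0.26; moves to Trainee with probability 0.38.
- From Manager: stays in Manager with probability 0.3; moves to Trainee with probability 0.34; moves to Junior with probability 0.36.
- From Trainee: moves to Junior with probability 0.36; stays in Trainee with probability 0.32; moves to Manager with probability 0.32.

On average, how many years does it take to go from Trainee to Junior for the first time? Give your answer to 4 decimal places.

2.7778

Let t(s) be the expected number of years to first reach Junior from state s, with t(Junior) = 0. Conditioning on the first year:
t(Manager) = 1 + 0.3·t(Manager) + 0.34·t(Trainee)
t(Trainee) = 1 + 0.32·t(Manager) + 0.32·t(Trainee)
Solving: t(Manager) = 2.7778, t(Trainee) = 2.7778.
Expected years from Trainee to Junior: 2.7778.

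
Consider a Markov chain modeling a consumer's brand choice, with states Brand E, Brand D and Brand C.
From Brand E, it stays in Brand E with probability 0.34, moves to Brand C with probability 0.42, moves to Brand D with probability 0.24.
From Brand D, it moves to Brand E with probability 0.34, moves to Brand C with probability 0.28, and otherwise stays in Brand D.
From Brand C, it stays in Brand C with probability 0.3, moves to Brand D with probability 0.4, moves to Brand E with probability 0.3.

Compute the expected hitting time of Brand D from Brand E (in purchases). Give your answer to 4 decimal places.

3.3333

Let t(s) be the expected number of purchases to first reach Brand D from state s, with t(Brand D) = 0. Conditioning on the first purchase:
t(Brand E) = 1 + 0.34·t(Brand E) + 0.42·t(Brand C)
t(Brand C) = 1 + 0.3·t(Brand E) + 0.3·t(Brand C)
Solving: t(Brand E) = 3.3333, t(Brand C) = 2.8571.
Expected purchases from Brand E to Brand D: 3.3333.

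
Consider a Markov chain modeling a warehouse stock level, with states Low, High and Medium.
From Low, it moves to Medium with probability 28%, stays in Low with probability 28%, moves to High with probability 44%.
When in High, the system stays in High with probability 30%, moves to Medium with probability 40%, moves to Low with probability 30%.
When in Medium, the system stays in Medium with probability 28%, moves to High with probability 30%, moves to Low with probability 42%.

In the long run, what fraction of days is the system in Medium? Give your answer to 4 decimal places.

Let the stationary distribution be π with π = πP and π_1 + π_2 + π_3 = 1.
π_1 = 0.28·π_1 + 0.3·π_2 + 0.42·π_3
π_2 = 0.44·π_1 + 0.3·π_2 + 0.3·π_3
Solving with the normalization constraint gives π = (0.3320, 0.3465, 0.3216).
So the stationary probability of Medium is 0.3216.

0.3216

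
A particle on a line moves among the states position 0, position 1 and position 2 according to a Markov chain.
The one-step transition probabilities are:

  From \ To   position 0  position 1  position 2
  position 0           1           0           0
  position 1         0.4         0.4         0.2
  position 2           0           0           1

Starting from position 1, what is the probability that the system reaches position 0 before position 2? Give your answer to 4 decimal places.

Let h(s) be the probability of absorption at position 0 starting from transient state s. Then h(position 0) = 1 and h(position 2) = 0. By first-step analysis:
h(position 1) = 0.4·1 + 0.4·h(position 1) + 0.2·0
Solving: h(position 1) = 0.6667.
Starting from position 1, the probability is 0.6667.

0.6667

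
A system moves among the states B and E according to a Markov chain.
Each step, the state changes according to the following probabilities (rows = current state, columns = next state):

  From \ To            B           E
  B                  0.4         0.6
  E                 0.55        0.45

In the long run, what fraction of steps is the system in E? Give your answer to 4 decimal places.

Let the stationary distribution be π with π = πP and π_1 + π_2 = 1.
π_1 = 0.4·π_1 + 0.55·π_2
Solving with the normalization constraint gives π = (0.4783, 0.5217).
So the stationary probability of E is 0.5217.

0.5217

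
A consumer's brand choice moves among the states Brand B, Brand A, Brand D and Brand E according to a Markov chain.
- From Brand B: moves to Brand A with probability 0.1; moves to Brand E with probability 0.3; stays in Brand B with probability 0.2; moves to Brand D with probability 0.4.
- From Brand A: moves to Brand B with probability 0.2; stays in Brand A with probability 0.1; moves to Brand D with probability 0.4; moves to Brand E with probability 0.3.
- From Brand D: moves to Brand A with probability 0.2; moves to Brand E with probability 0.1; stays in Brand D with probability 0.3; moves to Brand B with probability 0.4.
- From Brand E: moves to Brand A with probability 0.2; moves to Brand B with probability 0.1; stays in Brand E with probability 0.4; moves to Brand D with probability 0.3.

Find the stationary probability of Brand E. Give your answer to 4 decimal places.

0.2577

Let the stationary distribution be π with π = πP and π_1 + π_2 + π_3 + π_4 = 1.
π_1 = 0.2·π_1 + 0.2·π_2 + 0.4·π_3 + 0.1·π_4
π_2 = 0.1·π_1 + 0.1·π_2 + 0.2·π_3 + 0.2·π_4
π_3 = 0.4·π_1 + 0.4·π_2 + 0.3·π_3 + 0.3·π_4
Solving with the normalization constraint gives π = (0.2423, 0.1598, 0.3402, 0.2577).
So the stationary probability of Brand E is 0.2577.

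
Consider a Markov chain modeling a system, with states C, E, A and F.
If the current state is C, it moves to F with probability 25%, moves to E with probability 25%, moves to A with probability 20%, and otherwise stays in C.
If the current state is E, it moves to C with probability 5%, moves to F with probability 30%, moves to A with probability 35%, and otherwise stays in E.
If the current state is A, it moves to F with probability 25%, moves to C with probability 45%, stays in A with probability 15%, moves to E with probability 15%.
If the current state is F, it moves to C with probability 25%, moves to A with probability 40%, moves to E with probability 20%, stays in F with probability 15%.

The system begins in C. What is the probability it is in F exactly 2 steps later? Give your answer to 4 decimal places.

0.2375

Propagate the distribution vector 2 steps from C.
After 0 steps: (1.0000, 0.0000, 0.0000, 0.0000)
After 1 step: (0.3000, 0.2500, 0.2000, 0.2500)
After 2 steps: (0.2550, 0.2300, 0.2775, 0.2375)
P(in F after 2 steps) = 0.2375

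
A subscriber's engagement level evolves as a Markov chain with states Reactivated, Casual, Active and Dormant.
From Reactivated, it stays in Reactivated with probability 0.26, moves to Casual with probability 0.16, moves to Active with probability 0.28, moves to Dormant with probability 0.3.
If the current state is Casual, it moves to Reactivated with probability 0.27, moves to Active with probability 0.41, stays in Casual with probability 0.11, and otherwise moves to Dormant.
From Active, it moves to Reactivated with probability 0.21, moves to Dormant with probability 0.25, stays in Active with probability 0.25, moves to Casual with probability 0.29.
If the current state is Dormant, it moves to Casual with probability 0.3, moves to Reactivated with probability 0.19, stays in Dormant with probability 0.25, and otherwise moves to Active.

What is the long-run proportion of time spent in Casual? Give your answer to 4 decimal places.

0.2226

Let the stationary distribution be π with π = πP and π_1 + π_2 + π_3 + π_4 = 1.
π_1 = 0.26·π_1 + 0.27·π_2 + 0.21·π_3 + 0.19·π_4
π_2 = 0.16·π_1 + 0.11·π_2 + 0.29·π_3 + 0.3·π_4
π_3 = 0.28·π_1 + 0.41·π_2 + 0.25·π_3 + 0.26·π_4
Solving with the normalization constraint gives π = (0.2298, 0.2226, 0.2950, 0.2526).
So the stationary probability of Casual is 0.2226.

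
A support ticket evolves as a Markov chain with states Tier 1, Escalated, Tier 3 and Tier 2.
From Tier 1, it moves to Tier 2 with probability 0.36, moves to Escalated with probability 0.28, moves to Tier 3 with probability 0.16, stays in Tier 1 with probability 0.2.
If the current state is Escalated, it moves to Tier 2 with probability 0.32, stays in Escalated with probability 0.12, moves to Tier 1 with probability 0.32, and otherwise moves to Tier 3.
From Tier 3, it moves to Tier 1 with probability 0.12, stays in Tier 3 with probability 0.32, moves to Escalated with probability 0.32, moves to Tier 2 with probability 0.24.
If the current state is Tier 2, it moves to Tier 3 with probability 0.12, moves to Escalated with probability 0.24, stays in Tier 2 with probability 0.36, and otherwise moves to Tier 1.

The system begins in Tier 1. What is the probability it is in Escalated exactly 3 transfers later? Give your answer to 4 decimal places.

Propagate the distribution vector 3 transfers from Tier 1.
After 0 transfers: (1.0000, 0.0000, 0.0000, 0.0000)
After 1 transfer: (0.2000, 0.2800, 0.1600, 0.3600)
After 2 transfers: (0.2496, 0.2272, 0.1936, 0.3296)
After 3 transfers: (0.2381, 0.2382, 0.1960, 0.3277)
P(in Escalated after 3 transfers) = 0.2382

0.2382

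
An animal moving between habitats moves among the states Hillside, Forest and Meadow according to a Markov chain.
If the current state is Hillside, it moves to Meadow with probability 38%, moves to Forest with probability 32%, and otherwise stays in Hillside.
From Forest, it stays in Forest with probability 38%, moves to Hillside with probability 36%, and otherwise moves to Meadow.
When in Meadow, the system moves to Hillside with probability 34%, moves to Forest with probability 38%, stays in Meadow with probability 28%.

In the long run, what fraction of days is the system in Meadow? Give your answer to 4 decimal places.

Let the stationary distribution be π with π = πP and π_1 + π_2 + π_3 = 1.
π_1 = 0.3·π_1 + 0.36·π_2 + 0.34·π_3
π_2 = 0.32·π_1 + 0.38·π_2 + 0.38·π_3
Solving with the normalization constraint gives π = (0.3338, 0.3600, 0.3062).
So the stationary probability of Meadow is 0.3062.

0.3062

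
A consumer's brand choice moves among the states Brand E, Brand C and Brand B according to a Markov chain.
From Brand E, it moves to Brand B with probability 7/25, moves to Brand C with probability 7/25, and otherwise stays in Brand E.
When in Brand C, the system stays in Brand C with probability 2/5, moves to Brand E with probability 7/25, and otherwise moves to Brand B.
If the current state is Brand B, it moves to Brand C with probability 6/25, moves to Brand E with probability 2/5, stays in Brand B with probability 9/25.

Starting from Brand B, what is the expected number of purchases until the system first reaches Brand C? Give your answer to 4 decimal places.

3.8961

Let t(s) be the expected number of purchases to first reach Brand C from state s, with t(Brand C) = 0. Conditioning on the first purchase:
t(Brand E) = 1 + 0.44·t(Brand E) + 0.28·t(Brand B)
t(Brand B) = 1 + 0.4·t(Brand E) + 0.36·t(Brand B)
Solving: t(Brand E) = 3.7338, t(Brand B) = 3.8961.
Expected purchases from Brand B to Brand C: 3.8961.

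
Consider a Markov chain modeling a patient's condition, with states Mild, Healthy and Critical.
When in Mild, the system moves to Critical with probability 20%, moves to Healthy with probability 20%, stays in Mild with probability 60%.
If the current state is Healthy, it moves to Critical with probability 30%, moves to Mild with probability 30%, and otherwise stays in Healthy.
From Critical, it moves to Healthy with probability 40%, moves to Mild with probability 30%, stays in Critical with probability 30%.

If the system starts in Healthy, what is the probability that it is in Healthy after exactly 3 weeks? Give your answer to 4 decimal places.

Propagate the distribution vector 3 weeks from Healthy.
After 0 weeks: (0.0000, 1.0000, 0.0000)
After 1 week: (0.3000, 0.4000, 0.3000)
After 2 weeks: (0.3900, 0.3400, 0.2700)
After 3 weeks: (0.4170, 0.3220, 0.2610)
P(in Healthy after 3 weeks) = 0.3220

0.3220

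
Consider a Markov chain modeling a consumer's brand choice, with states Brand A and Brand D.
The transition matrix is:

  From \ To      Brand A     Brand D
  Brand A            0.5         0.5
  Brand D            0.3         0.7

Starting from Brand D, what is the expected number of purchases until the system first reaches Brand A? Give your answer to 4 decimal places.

Let t(s) be the expected number of purchases to first reach Brand A from state s, with t(Brand A) = 0. Conditioning on the first purchase:
t(Brand D) = 1 + 0.7·t(Brand D)
Solving: t(Brand D) = 3.3333.
Expected purchases from Brand D to Brand A: 3.3333.

3.3333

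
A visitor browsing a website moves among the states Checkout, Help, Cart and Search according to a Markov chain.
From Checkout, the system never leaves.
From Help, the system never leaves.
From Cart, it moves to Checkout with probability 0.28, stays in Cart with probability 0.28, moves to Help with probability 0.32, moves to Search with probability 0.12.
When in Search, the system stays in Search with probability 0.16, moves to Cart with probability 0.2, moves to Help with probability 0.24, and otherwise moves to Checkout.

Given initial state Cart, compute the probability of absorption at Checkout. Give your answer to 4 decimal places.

Let h(s) be the probability of absorption at Checkout starting from transient state s. Then h(Checkout) = 1 and h(Help) = 0. By first-step analysis:
h(Cart) = 0.28·1 + 0.32·0 + 0.28·h(Cart) + 0.12·h(Search)
h(Search) = 0.4·1 + 0.24·0 + 0.2·h(Cart) + 0.16·h(Search)
Solving: h(Cart) = 0.4876, h(Search) = 0.5923.
Starting from Cart, the probability is 0.4876.

0.4876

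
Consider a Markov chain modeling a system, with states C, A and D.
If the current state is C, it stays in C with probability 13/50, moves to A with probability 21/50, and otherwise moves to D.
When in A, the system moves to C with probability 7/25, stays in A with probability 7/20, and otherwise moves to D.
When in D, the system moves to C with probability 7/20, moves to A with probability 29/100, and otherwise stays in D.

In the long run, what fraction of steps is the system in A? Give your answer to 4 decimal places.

0.3498

Let the stationary distribution be π with π = πP and π_1 + π_2 + π_3 = 1.
π_1 = 0.26·π_1 + 0.28·π_2 + 0.35·π_3
π_2 = 0.42·π_1 + 0.35·π_2 + 0.29·π_3
Solving with the normalization constraint gives π = (0.2986, 0.3498, 0.3516).
So the stationary probability of A is 0.3498.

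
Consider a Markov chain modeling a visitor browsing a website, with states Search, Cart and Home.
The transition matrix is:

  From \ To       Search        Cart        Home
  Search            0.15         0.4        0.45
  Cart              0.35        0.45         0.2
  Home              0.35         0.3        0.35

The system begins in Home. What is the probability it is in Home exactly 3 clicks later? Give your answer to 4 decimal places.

Propagate the distribution vector 3 clicks from Home.
After 0 clicks: (0.0000, 0.0000, 1.0000)
After 1 click: (0.3500, 0.3000, 0.3500)
After 2 clicks: (0.2800, 0.3800, 0.3400)
After 3 clicks: (0.2940, 0.3850, 0.3210)
P(in Home after 3 clicks) = 0.3210

0.3210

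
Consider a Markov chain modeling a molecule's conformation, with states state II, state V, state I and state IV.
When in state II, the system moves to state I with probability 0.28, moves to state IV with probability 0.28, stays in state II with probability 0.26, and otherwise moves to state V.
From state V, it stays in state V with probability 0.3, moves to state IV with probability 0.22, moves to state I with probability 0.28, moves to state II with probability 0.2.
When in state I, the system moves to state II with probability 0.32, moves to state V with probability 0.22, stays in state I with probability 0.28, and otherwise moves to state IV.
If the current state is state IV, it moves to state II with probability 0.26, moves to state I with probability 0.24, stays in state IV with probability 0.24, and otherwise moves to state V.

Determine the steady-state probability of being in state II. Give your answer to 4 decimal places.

0.2620

Let the stationary distribution be π with π = πP and π_1 + π_2 + π_3 + π_4 = 1.
π_1 = 0.26·π_1 + 0.2·π_2 + 0.32·π_3 + 0.26·π_4
π_2 = 0.18·π_1 + 0.3·π_2 + 0.22·π_3 + 0.26·π_4
π_3 = 0.28·π_1 + 0.28·π_2 + 0.28·π_3 + 0.24·π_4
Solving with the normalization constraint gives π = (0.2620, 0.2377, 0.2708, 0.2295).
So the stationary probability of state II is 0.2620.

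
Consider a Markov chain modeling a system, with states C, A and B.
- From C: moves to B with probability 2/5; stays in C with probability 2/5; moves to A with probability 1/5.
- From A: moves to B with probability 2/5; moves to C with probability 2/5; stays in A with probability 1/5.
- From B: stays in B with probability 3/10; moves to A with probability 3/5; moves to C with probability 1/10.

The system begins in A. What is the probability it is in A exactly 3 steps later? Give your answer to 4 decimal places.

Propagate the distribution vector 3 steps from A.
After 0 steps: (0.0000, 1.0000, 0.0000)
After 1 step: (0.4000, 0.2000, 0.4000)
After 2 steps: (0.2800, 0.3600, 0.3600)
After 3 steps: (0.2920, 0.3440, 0.3640)
P(in A after 3 steps) = 0.3440

0.3440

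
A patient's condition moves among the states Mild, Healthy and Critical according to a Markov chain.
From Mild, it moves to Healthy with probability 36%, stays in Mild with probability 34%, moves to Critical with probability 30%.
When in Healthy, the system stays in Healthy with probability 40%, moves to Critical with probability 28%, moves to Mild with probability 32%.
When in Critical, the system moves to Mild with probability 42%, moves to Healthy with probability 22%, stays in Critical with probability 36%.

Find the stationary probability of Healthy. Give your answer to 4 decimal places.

0.3295

Let the stationary distribution be π with π = πP and π_1 + π_2 + π_3 = 1.
π_1 = 0.34·π_1 + 0.32·π_2 + 0.42·π_3
π_2 = 0.36·π_1 + 0.4·π_2 + 0.22·π_3
Solving with the normalization constraint gives π = (0.3584, 0.3295, 0.3121).
So the stationary probability of Healthy is 0.3295.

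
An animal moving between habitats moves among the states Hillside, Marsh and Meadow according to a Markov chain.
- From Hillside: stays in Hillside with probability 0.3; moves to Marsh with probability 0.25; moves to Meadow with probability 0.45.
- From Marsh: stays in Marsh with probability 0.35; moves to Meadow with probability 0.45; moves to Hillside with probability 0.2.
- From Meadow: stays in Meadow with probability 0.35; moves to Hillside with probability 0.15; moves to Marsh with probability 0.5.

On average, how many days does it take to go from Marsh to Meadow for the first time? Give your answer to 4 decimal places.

Let t(s) be the expected number of days to first reach Meadow from state s, with t(Meadow) = 0. Conditioning on the first day:
t(Hillside) = 1 + 0.3·t(Hillside) + 0.25·t(Marsh)
t(Marsh) = 1 + 0.2·t(Hillside) + 0.35·t(Marsh)
Solving: t(Hillside) = 2.2222, t(Marsh) = 2.2222.
Expected days from Marsh to Meadow: 2.2222.

2.2222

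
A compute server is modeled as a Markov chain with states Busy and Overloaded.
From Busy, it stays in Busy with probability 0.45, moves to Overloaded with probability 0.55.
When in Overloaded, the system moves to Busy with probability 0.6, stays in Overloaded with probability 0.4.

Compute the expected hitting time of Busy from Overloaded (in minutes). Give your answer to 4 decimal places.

Let t(s) be the expected number of minutes to first reach Busy from state s, with t(Busy) = 0. Conditioning on the first minute:
t(Overloaded) = 1 + 0.4·t(Overloaded)
Solving: t(Overloaded) = 1.6667.
Expected minutes from Overloaded to Busy: 1.6667.

1.6667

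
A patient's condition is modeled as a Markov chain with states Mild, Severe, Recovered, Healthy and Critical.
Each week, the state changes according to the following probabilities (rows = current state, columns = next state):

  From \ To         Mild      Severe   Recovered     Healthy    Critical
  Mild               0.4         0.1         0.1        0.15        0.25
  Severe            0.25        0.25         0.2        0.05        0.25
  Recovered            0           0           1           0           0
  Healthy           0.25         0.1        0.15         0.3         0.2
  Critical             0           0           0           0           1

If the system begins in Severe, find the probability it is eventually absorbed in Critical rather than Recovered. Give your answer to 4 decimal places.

Let h(s) be the probability of absorption at Critical starting from transient state s. Then h(Critical) = 1 and h(Recovered) = 0. By first-step analysis:
h(Mild) = 0.4·h(Mild) + 0.1·h(Severe) + 0.1·0 + 0.15·h(Healthy) + 0.25·1
h(Severe) = 0.25·h(Mild) + 0.25·h(Severe) + 0.2·0 + 0.05·h(Healthy) + 0.25·1
h(Healthy) = 0.25·h(Mild) + 0.1·h(Severe) + 0.15·0 + 0.3·h(Healthy) + 0.2·1
Solving: h(Mild) = 0.6686, h(Severe) = 0.5968, h(Healthy) = 0.6098.
Starting from Severe, the probability is 0.5968.

0.5968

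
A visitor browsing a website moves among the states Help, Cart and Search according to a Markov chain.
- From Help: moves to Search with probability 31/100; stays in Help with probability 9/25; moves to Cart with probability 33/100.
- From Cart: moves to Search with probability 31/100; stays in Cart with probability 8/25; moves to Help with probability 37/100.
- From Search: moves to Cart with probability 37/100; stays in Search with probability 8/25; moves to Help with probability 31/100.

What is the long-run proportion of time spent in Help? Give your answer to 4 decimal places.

0.3477

Let the stationary distribution be π with π = πP and π_1 + π_2 + π_3 = 1.
π_1 = 0.36·π_1 + 0.37·π_2 + 0.31·π_3
π_2 = 0.33·π_1 + 0.32·π_2 + 0.37·π_3
Solving with the normalization constraint gives π = (0.3477, 0.3391, 0.3131).
So the stationary probability of Help is 0.3477.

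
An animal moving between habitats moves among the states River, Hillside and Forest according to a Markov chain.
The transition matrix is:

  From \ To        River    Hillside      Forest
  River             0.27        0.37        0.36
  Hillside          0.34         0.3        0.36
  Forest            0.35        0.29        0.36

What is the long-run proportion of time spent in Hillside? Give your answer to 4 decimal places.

0.3189

Let the stationary distribution be π with π = πP and π_1 + π_2 + π_3 = 1.
π_1 = 0.27·π_1 + 0.34·π_2 + 0.35·π_3
π_2 = 0.37·π_1 + 0.3·π_2 + 0.29·π_3
Solving with the normalization constraint gives π = (0.3211, 0.3189, 0.3600).
So the stationary probability of Hillside is 0.3189.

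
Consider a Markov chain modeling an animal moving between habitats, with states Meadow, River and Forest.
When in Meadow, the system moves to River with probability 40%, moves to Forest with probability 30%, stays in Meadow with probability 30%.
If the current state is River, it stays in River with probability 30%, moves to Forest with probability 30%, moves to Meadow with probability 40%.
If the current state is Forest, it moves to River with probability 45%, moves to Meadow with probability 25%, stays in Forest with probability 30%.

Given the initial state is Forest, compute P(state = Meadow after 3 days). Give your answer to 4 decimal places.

Propagate the distribution vector 3 days from Forest.
After 0 days: (0.0000, 0.0000, 1.0000)
After 1 day: (0.2500, 0.4500, 0.3000)
After 2 days: (0.3300, 0.3700, 0.3000)
After 3 days: (0.3220, 0.3780, 0.3000)
P(in Meadow after 3 days) = 0.3220

0.3220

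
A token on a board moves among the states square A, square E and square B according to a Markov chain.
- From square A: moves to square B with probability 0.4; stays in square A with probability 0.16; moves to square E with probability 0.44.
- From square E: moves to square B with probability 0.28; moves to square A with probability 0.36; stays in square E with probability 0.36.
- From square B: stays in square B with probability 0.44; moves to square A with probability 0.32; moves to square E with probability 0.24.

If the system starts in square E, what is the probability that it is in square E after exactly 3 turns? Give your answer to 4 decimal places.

Propagate the distribution vector 3 turns from square E.
After 0 turns: (0.0000, 1.0000, 0.0000)
After 1 turn: (0.3600, 0.3600, 0.2800)
After 2 turns: (0.2768, 0.3552, 0.3680)
After 3 turns: (0.2899, 0.3380, 0.3721)
P(in square E after 3 turns) = 0.3380

0.3380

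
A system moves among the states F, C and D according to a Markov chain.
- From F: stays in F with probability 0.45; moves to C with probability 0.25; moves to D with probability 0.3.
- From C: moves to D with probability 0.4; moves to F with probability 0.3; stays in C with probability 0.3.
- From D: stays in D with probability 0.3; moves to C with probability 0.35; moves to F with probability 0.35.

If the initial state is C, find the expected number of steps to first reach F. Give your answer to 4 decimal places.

Let t(s) be the expected number of steps to first reach F from state s, with t(F) = 0. Conditioning on the first step:
t(C) = 1 + 0.3·t(C) + 0.4·t(D)
t(D) = 1 + 0.35·t(C) + 0.3·t(D)
Solving: t(C) = 3.1429, t(D) = 3.0000.
Expected steps from C to F: 3.1429.

3.1429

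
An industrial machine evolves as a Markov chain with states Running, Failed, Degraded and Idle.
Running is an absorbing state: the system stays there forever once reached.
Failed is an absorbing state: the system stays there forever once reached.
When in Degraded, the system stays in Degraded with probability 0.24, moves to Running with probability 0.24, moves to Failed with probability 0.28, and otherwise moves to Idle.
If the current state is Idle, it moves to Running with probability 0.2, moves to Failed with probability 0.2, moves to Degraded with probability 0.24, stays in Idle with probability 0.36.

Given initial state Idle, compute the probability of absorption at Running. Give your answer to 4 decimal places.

Let h(s) be the probability of absorption at Running starting from transient state s. Then h(Running) = 1 and h(Failed) = 0. By first-step analysis:
h(Degraded) = 0.24·1 + 0.28·0 + 0.24·h(Degraded) + 0.24·h(Idle)
h(Idle) = 0.2·1 + 0.2·0 + 0.24·h(Degraded) + 0.36·h(Idle)
Solving: h(Degraded) = 0.4701, h(Idle) = 0.4888.
Starting from Idle, the probability is 0.4888.

0.4888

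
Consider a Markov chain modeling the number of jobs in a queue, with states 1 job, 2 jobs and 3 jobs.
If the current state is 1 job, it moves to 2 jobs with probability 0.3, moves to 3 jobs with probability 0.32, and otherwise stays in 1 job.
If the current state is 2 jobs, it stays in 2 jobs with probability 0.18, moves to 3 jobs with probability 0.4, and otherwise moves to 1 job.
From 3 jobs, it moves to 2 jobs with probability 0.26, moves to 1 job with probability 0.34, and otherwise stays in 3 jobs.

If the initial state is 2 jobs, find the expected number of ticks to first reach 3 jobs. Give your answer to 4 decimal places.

Let t(s) be the expected number of ticks to first reach 3 jobs from state s, with t(3 jobs) = 0. Conditioning on the first tick:
t(1 job) = 1 + 0.38·t(1 job) + 0.3·t(2 jobs)
t(2 jobs) = 1 + 0.42·t(1 job) + 0.18·t(2 jobs)
Solving: t(1 job) = 2.9289, t(2 jobs) = 2.7197.
Expected ticks from 2 jobs to 3 jobs: 2.7197.

2.7197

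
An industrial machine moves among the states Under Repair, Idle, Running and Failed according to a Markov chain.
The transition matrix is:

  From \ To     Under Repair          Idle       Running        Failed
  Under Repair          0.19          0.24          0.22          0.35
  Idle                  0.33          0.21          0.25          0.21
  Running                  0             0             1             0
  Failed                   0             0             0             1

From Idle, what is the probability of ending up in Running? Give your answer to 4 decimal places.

Let h(s) be the probability of absorption at Running starting from transient state s. Then h(Running) = 1 and h(Failed) = 0. By first-step analysis:
h(Under Repair) = 0.19·h(Under Repair) + 0.24·h(Idle) + 0.22·1 + 0.35·0
h(Idle) = 0.33·h(Under Repair) + 0.21·h(Idle) + 0.25·1 + 0.21·0
Solving: h(Under Repair) = 0.4170, h(Idle) = 0.4906.
Starting from Idle, the probability is 0.4906.

0.4906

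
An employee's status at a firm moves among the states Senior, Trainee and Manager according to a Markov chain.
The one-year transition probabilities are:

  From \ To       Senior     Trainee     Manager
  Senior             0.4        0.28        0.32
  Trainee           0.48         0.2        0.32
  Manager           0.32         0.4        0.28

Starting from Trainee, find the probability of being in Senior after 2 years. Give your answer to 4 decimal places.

0.3904

Sum over the intermediate state after 1 year:
P = P(Trainee→Senior)·P(Senior→Senior) + P(Trainee→Trainee)·P(Trainee→Senior) + P(Trainee→Manager)·P(Manager→Senior)
  = 0.48×0.4 + 0.2×0.48 + 0.32×0.32
  = 0.1920 + 0.0960 + 0.1024 = 0.3904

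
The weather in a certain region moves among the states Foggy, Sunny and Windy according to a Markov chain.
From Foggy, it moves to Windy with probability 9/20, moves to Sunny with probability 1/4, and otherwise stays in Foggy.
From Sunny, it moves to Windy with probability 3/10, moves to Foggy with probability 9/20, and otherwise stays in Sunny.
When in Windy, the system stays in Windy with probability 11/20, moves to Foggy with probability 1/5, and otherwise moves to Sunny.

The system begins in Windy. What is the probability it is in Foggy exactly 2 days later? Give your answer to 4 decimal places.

Sum over the intermediate state after 1 day:
P = P(Windy→Foggy)·P(Foggy→Foggy) + P(Windy→Sunny)·P(Sunny→Foggy) + P(Windy→Windy)·P(Windy→Foggy)
  = 0.2×0.3 + 0.25×0.45 + 0.55×0.2
  = 0.0600 + 0.1125 + 0.1100 = 0.2825

0.2825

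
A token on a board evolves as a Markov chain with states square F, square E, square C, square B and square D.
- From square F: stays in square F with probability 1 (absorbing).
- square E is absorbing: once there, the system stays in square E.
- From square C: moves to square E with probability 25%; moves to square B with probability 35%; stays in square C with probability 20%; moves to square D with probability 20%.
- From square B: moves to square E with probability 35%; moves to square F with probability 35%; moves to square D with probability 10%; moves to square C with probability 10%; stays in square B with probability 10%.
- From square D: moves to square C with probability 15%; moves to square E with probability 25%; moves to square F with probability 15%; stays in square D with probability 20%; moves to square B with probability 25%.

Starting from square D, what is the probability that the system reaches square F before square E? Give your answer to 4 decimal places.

0.3895

Let h(s) be the probability of absorption at square F starting from transient state s. Then h(square F) = 1 and h(square E) = 0. By first-step analysis:
h(square C) = 0.25·0 + 0.2·h(square C) + 0.35·h(square B) + 0.2·h(square D)
h(square B) = 0.35·1 + 0.35·0 + 0.1·h(square C) + 0.1·h(square B) + 0.1·h(square D)
h(square D) = 0.15·1 + 0.25·0 + 0.15·h(square C) + 0.25·h(square B) + 0.2·h(square D)
Solving: h(square C) = 0.3011, h(square B) = 0.4656, h(square D) = 0.3895.
Starting from square D, the probability is 0.3895.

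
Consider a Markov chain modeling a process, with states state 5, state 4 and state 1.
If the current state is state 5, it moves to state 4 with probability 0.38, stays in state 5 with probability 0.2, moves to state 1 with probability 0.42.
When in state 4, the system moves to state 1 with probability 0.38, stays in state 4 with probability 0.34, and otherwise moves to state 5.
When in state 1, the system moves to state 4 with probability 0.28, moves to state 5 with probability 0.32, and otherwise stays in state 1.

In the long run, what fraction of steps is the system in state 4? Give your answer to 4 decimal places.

Let the stationary distribution be π with π = πP and π_1 + π_2 + π_3 = 1.
π_1 = 0.2·π_1 + 0.28·π_2 + 0.32·π_3
π_2 = 0.38·π_1 + 0.34·π_2 + 0.28·π_3
Solving with the normalization constraint gives π = (0.2740, 0.3270, 0.3989).
So the stationary probability of state 4 is 0.3270.

0.3270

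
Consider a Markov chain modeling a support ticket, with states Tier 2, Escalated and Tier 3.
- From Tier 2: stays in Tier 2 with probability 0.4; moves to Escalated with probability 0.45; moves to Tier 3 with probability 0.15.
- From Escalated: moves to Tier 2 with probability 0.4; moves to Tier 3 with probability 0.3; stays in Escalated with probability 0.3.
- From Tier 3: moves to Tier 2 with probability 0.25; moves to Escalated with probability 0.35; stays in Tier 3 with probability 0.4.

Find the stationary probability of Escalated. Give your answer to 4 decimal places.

Let the stationary distribution be π with π = πP and π_1 + π_2 + π_3 = 1.
π_1 = 0.4·π_1 + 0.4·π_2 + 0.25·π_3
π_2 = 0.45·π_1 + 0.3·π_2 + 0.35·π_3
Solving with the normalization constraint gives π = (0.3590, 0.3675, 0.2735).
So the stationary probability of Escalated is 0.3675.

0.3675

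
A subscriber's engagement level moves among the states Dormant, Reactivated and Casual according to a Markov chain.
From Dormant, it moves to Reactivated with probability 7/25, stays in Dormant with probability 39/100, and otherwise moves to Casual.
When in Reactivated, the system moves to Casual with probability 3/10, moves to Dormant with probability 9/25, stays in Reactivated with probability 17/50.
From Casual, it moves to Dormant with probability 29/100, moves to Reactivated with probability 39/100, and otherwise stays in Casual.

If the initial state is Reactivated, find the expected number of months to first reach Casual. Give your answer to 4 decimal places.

3.2140

Let t(s) be the expected number of months to first reach Casual from state s, with t(Casual) = 0. Conditioning on the first month:
t(Dormant) = 1 + 0.39·t(Dormant) + 0.28·t(Reactivated)
t(Reactivated) = 1 + 0.36·t(Dormant) + 0.34·t(Reactivated)
Solving: t(Dormant) = 3.1146, t(Reactivated) = 3.2140.
Expected months from Reactivated to Casual: 3.2140.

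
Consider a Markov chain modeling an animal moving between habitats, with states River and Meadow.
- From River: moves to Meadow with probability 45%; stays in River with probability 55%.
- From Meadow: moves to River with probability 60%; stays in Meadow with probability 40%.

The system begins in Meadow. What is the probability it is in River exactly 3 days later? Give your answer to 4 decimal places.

Propagate the distribution vector 3 days from Meadow.
After 0 days: (0.0000, 1.0000)
After 1 day: (0.6000, 0.4000)
After 2 days: (0.5700, 0.4300)
After 3 days: (0.5715, 0.4285)
P(in River after 3 days) = 0.5715

0.5715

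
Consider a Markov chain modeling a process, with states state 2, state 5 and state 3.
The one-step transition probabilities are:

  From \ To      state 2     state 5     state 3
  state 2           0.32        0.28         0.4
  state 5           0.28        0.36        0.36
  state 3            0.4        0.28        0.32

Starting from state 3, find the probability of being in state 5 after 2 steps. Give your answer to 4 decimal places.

Sum over the intermediate state after 1 step:
P = P(state 3→state 2)·P(state 2→state 5) + P(state 3→state 5)·P(state 5→state 5) + P(state 3→state 3)·P(state 3→state 5)
  = 0.4×0.28 + 0.28×0.36 + 0.32×0.28
  = 0.1120 + 0.1008 + 0.0896 = 0.3024

0.3024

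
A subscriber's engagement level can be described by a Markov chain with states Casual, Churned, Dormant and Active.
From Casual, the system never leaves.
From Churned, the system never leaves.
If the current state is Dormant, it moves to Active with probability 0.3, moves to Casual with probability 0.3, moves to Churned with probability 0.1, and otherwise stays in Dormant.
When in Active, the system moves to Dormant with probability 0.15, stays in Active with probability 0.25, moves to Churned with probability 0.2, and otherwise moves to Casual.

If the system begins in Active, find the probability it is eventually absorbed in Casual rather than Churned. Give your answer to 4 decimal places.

0.6771

Let h(s) be the probability of absorption at Casual starting from transient state s. Then h(Casual) = 1 and h(Churned) = 0. By first-step analysis:
h(Dormant) = 0.3·1 + 0.1·0 + 0.3·h(Dormant) + 0.3·h(Active)
h(Active) = 0.4·1 + 0.2·0 + 0.15·h(Dormant) + 0.25·h(Active)
Solving: h(Dormant) = 0.7188, h(Active) = 0.6771.
Starting from Active, the probability is 0.6771.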